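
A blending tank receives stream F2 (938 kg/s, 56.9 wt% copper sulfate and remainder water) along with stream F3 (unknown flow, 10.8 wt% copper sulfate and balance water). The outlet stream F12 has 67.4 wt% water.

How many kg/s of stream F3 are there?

1046 kg/s

Let F3 be the unknown flow. Total out = 938 + F3.
water balance: 404.28 + 0.892·F3 = 0.674·(938 + F3)
(0.892 − 0.674)·F3 = 0.674×938 − 404.28 = 227.93
F3 = 227.93 / 0.218 = 1045.6 kg/s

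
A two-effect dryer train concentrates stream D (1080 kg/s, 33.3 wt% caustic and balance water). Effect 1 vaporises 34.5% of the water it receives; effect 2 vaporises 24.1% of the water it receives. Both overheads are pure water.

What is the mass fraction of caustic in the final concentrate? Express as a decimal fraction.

water in feed = 1080×0.667 = 720.36 kg/s.
After stage 1: water left = (1−0.345)×720.36 = 471.84; stream total = 831.48 kg/s.
After stage 2: water left = (1−0.241)×471.84 = 358.12; final concentrate = 717.76 kg/s.
caustic fraction = 359.64/717.76 = 0.501.

0.501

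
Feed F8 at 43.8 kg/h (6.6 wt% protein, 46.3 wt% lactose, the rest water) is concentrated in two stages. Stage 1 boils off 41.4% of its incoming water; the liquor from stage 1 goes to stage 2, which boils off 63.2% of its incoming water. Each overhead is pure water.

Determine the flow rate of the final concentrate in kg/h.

water in feed = 43.8×0.471 = 20.63 kg/h.
After stage 1: water left = (1−0.414)×20.63 = 12.089; stream total = 35.259 kg/h.
After stage 2: water left = (1−0.632)×12.089 = 4.4488; final concentrate = 27.619 kg/h.

27.62 kg/h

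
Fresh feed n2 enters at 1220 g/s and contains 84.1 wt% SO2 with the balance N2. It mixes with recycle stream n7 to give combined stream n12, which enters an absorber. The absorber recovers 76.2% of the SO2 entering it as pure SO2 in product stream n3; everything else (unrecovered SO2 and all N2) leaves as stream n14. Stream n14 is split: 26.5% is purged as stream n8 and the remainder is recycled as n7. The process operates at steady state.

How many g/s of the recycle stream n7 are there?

N2 enters only via n2 and leaves only via the purge: 1220×0.159 = 0.265×(N2 in n14), and the absorber passes all N2, so N2 in n12 = N2 in n14 = 732 g/s.
SO2 in n12: m_A = 1220×0.841 + (1−0.265)·(1−0.762)·m_A, so m_A = 1026/0.8251 = 1243.6 g/s.
n14 = (1−0.762)×1243.6 + 732 = 1028 g/s.
Recycle n7 = (1−0.265)×1028 = 755.56 g/s.

755.6 g/s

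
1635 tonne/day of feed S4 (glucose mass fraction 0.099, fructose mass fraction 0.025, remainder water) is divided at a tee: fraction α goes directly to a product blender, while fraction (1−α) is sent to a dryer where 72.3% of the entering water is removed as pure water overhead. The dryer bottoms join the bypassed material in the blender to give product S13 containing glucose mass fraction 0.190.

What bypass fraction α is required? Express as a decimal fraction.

All 1635×0.099 = 161.87 tonne/day of glucose reaches S13, so S13 = 161.87/0.190 = 851.92 tonne/day and vapour = 783.08 tonne/day.
The evaporator receives (1−α)·1635 of feed at 0.876 water and removes 0.723 of that water:
0.723×0.876×(1−α)×1635 = 783.08
(1−α) = 783.08/1035.5 = 0.7562;  α = 0.2438.

0.244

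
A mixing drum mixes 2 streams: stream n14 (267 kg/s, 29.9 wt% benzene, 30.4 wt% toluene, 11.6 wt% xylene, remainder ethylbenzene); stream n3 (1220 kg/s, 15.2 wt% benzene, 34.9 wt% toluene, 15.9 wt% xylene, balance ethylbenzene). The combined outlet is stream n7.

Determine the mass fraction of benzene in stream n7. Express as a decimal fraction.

Total flow out = 267 + 1220 = 1487 kg/s.
benzene in = 267×0.299 + 1220×0.152 = 265.27 kg/s.
benzene mass fraction in n7 = 265.27/1487 = 0.1784.

0.1784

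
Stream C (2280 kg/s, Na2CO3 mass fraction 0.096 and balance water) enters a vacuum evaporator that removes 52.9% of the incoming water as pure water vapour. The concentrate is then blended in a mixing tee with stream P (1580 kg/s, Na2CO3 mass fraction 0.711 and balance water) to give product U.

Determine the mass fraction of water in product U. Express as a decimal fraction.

Vapour removed = 0.529×0.904×2280 = 1090.3 kg/s; concentrate = 1189.7 kg/s.
water reaching the mixer = 970.79 (from concentrate) + 1580×0.289 = 1427.4 kg/s.
Product flow = 1189.7 + 1580 = 2769.7 kg/s; water fraction = 0.515.

0.515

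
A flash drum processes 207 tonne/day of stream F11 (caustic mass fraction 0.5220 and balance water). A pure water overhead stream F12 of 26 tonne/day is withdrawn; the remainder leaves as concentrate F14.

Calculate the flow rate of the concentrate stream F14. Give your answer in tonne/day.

181 tonne/day

Concentrate = 207 − 26 = 181 tonne/day.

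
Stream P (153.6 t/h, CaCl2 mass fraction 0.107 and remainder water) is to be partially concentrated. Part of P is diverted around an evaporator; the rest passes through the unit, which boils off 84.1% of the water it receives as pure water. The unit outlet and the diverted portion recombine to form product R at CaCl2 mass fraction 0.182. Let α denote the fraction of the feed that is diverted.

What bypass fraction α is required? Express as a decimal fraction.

0.451

All 153.6×0.107 = 16.435 t/h of CaCl2 reaches R, so R = 16.435/0.182 = 90.303 t/h and vapour = 63.297 t/h.
The evaporator receives (1−α)·153.6 of feed at 0.893 water and removes 0.841 of that water:
0.841×0.893×(1−α)×153.6 = 63.297
(1−α) = 63.297/115.36 = 0.5487;  α = 0.4513.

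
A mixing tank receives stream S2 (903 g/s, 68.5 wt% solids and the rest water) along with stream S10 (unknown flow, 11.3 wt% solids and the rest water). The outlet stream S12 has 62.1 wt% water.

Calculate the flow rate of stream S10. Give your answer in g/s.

Let S10 be the unknown flow. Total out = 903 + S10.
water balance: 284.44 + 0.887·S10 = 0.621·(903 + S10)
(0.887 − 0.621)·S10 = 0.621×903 − 284.44 = 276.32
S10 = 276.32 / 0.266 = 1038.8 g/s

1039 g/s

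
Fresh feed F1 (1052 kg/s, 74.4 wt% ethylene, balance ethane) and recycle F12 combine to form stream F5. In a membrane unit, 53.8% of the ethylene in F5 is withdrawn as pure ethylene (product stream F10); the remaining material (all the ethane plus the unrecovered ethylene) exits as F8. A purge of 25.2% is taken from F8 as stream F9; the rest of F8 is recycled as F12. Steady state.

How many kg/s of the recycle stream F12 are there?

1213 kg/s

ethane enters only via F1 and leaves only via the purge: 1052×0.256 = 0.252×(ethane in F8), and the membrane unit passes all ethane, so ethane in F5 = ethane in F8 = 1068.7 kg/s.
ethylene in F5: m_A = 1052×0.744 + (1−0.252)·(1−0.538)·m_A, so m_A = 782.69/0.6544 = 1196 kg/s.
F8 = (1−0.538)×1196 + 1068.7 = 1621.2 kg/s.
Recycle F12 = (1−0.252)×1621.2 = 1212.7 kg/s.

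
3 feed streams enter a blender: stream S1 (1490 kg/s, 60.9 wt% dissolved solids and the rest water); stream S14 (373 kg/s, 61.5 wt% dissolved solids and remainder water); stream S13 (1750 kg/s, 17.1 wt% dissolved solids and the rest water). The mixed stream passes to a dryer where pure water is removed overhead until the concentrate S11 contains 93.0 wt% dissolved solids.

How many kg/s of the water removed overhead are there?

dissolved solids entering = 1490×0.609 + 373×0.615 + 1750×0.171 = 1436.1 kg/s.
All dissolved solids reports to S11, so S11 = 1436.1/0.930 = 1544.1 kg/s.
Total feed = 3613 kg/s; overhead = 3613 − 1544.1 = 2068.9 kg/s.

2069 kg/s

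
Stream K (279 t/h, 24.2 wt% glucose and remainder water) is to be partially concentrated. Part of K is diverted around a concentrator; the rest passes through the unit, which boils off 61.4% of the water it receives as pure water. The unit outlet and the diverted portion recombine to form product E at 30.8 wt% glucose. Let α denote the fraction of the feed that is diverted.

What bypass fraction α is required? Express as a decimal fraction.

0.540

All 279×0.242 = 67.518 t/h of glucose reaches E, so E = 67.518/0.308 = 219.21 t/h and vapour = 59.786 t/h.
The evaporator receives (1−α)·279 of feed at 0.758 water and removes 0.614 of that water:
0.614×0.758×(1−α)×279 = 59.786
(1−α) = 59.786/129.85 = 0.4604;  α = 0.5396.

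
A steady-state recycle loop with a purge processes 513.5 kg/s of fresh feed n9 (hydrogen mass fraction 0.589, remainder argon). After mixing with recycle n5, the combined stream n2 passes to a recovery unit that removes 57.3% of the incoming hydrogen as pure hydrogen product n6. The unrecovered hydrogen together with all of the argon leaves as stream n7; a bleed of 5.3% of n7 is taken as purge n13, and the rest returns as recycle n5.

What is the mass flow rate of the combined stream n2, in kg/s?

argon enters only via n9 and leaves only via the purge: 513.5×0.411 = 0.053×(argon in n7), and the recovery unit passes all argon, so argon in n2 = argon in n7 = 3982 kg/s.
hydrogen in n2: m_A = 513.5×0.589 + (1−0.053)·(1−0.573)·m_A, so m_A = 302.45/0.5956 = 507.78 kg/s.
n2 = 507.78 + 3982 = 4489.8 kg/s.

4490 kg/s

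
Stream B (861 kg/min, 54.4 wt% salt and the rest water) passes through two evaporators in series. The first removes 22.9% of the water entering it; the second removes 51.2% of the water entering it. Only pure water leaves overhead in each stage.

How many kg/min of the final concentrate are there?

water in feed = 861×0.456 = 392.62 kg/min.
After stage 1: water left = (1−0.229)×392.62 = 302.71; stream total = 771.09 kg/min.
After stage 2: water left = (1−0.512)×302.71 = 147.72; final concentrate = 616.1 kg/min.

616.1 kg/min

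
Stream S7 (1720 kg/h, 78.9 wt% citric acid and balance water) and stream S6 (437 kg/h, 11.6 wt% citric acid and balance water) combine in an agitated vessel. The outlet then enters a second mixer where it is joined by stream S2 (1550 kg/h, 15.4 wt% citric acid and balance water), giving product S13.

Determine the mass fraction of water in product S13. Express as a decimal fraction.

0.556

Overall, product flow = 3707 kg/h.
water in = 1720×0.211 + 437×0.884 + 1550×0.846 = 2060.5 kg/h.
water fraction in S13 = 0.556.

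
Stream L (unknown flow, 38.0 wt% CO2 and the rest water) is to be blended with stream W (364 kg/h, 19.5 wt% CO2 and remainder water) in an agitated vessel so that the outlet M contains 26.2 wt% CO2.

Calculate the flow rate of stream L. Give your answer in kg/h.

206.7 kg/h

Let L be the unknown flow. Total out = 364 + L.
CO2 balance: 70.98 + 0.380·L = 0.262·(364 + L)
(0.380 − 0.262)·L = 0.262×364 − 70.98 = 24.388
L = 24.388 / 0.118 = 206.68 kg/h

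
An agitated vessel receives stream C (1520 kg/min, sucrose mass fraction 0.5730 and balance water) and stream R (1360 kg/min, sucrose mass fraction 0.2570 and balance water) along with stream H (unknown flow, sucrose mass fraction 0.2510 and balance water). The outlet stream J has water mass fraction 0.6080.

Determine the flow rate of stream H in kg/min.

649.1 kg/min

Let H be the unknown flow. Total out = 2880 + H.
water balance: 1659.5 + 0.749·H = 0.608·(2880 + H)
(0.749 − 0.608)·H = 0.608×2880 − 1659.5 = 91.52
H = 91.52 / 0.141 = 649.08 kg/min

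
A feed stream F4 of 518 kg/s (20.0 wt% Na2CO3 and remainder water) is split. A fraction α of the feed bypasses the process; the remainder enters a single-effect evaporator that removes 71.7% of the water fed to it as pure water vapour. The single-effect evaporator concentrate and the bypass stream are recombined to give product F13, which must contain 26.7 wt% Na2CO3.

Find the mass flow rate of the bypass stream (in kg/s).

All 518×0.200 = 103.6 kg/s of Na2CO3 reaches F13, so F13 = 103.6/0.267 = 388.01 kg/s and vapour = 129.99 kg/s.
The evaporator receives (1−α)·518 of feed at 0.800 water and removes 0.717 of that water:
0.717×0.800×(1−α)×518 = 129.99
(1−α) = 129.99/297.12 = 0.4375;  α = 0.5625.
Bypass flow = 0.5625×518 = 291.39 kg/s.

291.4 kg/s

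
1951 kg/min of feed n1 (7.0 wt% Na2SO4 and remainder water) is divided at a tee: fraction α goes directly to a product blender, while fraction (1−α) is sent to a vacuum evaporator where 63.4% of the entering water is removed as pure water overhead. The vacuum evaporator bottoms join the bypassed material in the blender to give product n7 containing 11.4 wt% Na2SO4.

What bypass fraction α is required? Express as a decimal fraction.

All 1951×0.070 = 136.57 kg/min of Na2SO4 reaches n7, so n7 = 136.57/0.114 = 1198 kg/min and vapour = 753.02 kg/min.
The evaporator receives (1−α)·1951 of feed at 0.930 water and removes 0.634 of that water:
0.634×0.930×(1−α)×1951 = 753.02
(1−α) = 753.02/1150.3 = 0.6546;  α = 0.3454.

0.345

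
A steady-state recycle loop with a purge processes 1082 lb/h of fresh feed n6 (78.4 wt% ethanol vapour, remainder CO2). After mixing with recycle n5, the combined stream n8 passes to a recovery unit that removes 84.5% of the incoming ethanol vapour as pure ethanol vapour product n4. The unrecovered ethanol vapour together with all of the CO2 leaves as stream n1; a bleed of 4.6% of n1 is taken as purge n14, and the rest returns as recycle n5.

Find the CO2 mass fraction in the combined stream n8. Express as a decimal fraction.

0.836

CO2 enters only via n6 and leaves only via the purge: 1082×0.216 = 0.046×(CO2 in n1), and the recovery unit passes all CO2, so CO2 in n8 = CO2 in n1 = 5080.7 lb/h.
ethanol vapour in n8: m_A = 1082×0.784 + (1−0.046)·(1−0.845)·m_A, so m_A = 848.29/0.8521 = 995.49 lb/h.
n8 = 995.49 + 5080.7 = 6076.2 lb/h.
CO2 fraction in n8 = 5080.7/6076.2 = 0.836.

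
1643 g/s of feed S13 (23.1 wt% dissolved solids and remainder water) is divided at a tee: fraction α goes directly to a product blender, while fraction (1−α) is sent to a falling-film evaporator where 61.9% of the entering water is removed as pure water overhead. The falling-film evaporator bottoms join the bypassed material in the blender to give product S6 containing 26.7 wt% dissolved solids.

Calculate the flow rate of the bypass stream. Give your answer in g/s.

All 1643×0.231 = 379.53 g/s of dissolved solids reaches S6, so S6 = 379.53/0.267 = 1421.5 g/s and vapour = 221.53 g/s.
The evaporator receives (1−α)·1643 of feed at 0.769 water and removes 0.619 of that water:
0.619×0.769×(1−α)×1643 = 221.53
(1−α) = 221.53/782.09 = 0.2833;  α = 0.7167.
Bypass flow = 0.7167×1643 = 1177.6 g/s.

1178 g/s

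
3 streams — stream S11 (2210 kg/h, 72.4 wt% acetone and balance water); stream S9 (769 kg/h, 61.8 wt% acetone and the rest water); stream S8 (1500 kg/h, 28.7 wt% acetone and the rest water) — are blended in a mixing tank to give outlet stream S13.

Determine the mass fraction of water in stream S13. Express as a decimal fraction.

Total flow out = 2210 + 769 + 1500 = 4479 kg/h.
water in = 2210×0.276 + 769×0.382 + 1500×0.713 = 1973.2 kg/h.
water mass fraction in S13 = 1973.2/4479 = 0.4405.

0.4405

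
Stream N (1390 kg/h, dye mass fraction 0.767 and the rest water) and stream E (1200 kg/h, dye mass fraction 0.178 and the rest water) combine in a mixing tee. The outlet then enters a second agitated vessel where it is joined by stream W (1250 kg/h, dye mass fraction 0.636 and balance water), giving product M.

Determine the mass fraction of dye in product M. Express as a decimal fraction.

Overall, product flow = 3840 kg/h.
dye in = 1390×0.767 + 1200×0.178 + 1250×0.636 = 2074.7 kg/h.
dye fraction in M = 0.540.

0.540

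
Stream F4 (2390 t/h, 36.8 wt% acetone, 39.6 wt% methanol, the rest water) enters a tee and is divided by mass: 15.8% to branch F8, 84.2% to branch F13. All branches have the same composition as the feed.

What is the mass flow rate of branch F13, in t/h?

2012 t/h

Branch F13 flow = 0.842×2390 = 2012.4 t/h.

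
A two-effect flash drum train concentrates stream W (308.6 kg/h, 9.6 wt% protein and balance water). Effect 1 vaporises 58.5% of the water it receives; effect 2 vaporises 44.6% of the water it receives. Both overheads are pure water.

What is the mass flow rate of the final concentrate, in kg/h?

93.76 kg/h

water in feed = 308.6×0.904 = 278.97 kg/h.
After stage 1: water left = (1−0.585)×278.97 = 115.77; stream total = 145.4 kg/h.
After stage 2: water left = (1−0.446)×115.77 = 64.139; final concentrate = 93.765 kg/h.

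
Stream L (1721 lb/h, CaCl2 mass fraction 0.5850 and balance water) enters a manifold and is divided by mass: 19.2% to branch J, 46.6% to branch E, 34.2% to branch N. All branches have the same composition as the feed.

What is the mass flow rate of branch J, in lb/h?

330.4 lb/h

Branch J flow = 0.192×1721 = 330.43 lb/h.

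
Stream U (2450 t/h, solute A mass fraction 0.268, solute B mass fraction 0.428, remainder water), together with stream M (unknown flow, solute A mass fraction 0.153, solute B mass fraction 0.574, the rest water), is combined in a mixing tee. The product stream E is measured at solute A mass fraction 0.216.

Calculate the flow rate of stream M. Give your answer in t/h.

2022 t/h

Let M be the unknown flow. Total out = 2450 + M.
solute A balance: 656.6 + 0.153·M = 0.216·(2450 + M)
(0.153 − 0.216)·M = 0.216×2450 − 656.6 = -127.4
M = -127.4 / -0.063 = 2022.2 t/h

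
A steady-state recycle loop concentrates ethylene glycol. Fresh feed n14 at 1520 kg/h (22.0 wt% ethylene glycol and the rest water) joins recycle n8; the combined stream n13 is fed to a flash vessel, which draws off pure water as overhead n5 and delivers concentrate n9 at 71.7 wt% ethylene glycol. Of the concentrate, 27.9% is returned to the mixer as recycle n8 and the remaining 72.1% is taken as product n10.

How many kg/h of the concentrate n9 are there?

646.9 kg/h

Overall ethylene glycol balance (none leaves overhead): ethylene glycol in fresh feed = ethylene glycol in product, i.e. 1520×0.220 = (1−0.279)·n9·0.717.
n9 = 334.4/(0.717×0.721) = 646.86 kg/h.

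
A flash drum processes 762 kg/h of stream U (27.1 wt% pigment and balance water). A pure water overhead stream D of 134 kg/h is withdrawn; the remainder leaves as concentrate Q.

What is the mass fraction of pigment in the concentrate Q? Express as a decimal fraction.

0.329

pigment is not removed: 762×0.271 = 206.5 kg/h of pigment enters Q.
Concentrate = 762 − 134 = 628 kg/h.
Mass fraction = 206.5/628 = 0.329.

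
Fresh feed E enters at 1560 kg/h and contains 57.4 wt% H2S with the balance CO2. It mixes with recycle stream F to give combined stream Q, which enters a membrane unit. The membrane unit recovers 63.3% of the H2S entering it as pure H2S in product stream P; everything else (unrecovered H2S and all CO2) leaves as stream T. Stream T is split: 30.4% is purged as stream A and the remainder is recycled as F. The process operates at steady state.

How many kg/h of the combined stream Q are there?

CO2 enters only via E and leaves only via the purge: 1560×0.426 = 0.304×(CO2 in T), and the membrane unit passes all CO2, so CO2 in Q = CO2 in T = 2186.1 kg/h.
H2S in Q: m_A = 1560×0.574 + (1−0.304)·(1−0.633)·m_A, so m_A = 895.44/0.7446 = 1202.6 kg/h.
Q = 1202.6 + 2186.1 = 3388.7 kg/h.

3389 kg/h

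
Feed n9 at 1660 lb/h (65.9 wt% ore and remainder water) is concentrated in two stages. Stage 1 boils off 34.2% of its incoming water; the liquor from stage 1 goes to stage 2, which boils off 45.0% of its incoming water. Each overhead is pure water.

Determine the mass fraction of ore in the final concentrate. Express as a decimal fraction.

water in feed = 1660×0.341 = 566.06 lb/h.
After stage 1: water left = (1−0.342)×566.06 = 372.47; stream total = 1466.4 lb/h.
After stage 2: water left = (1−0.450)×372.47 = 204.86; final concentrate = 1298.8 lb/h.
ore fraction = 1093.9/1298.8 = 0.842.

0.842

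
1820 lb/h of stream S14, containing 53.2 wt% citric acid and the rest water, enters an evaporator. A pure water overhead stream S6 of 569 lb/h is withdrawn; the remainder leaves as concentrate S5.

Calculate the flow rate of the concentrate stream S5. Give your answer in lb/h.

1251 lb/h

Concentrate = 1820 − 569 = 1251 lb/h.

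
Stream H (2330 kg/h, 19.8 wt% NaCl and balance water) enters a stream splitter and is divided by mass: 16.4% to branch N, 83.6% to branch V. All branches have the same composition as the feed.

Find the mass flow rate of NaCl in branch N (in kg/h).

Branch N total = 0.164×2330 = 382.12 kg/h.
NaCl in N = 0.198×382.12 = 75.66 kg/h.

75.66 kg/h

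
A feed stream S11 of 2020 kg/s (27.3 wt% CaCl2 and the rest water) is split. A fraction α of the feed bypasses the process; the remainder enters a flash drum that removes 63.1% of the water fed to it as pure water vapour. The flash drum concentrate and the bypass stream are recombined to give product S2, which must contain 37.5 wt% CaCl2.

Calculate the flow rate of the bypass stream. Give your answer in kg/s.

All 2020×0.273 = 551.46 kg/s of CaCl2 reaches S2, so S2 = 551.46/0.375 = 1470.6 kg/s and vapour = 549.44 kg/s.
The evaporator receives (1−α)·2020 of feed at 0.727 water and removes 0.631 of that water:
0.631×0.727×(1−α)×2020 = 549.44
(1−α) = 549.44/926.65 = 0.5929;  α = 0.4071.
Bypass flow = 0.4071×2020 = 822.28 kg/s.

822.3 kg/s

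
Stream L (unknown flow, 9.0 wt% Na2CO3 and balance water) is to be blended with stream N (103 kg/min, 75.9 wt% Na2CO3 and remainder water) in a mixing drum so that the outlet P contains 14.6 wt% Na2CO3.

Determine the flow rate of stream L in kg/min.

Let L be the unknown flow. Total out = 103 + L.
Na2CO3 balance: 78.177 + 0.090·L = 0.146·(103 + L)
(0.090 − 0.146)·L = 0.146×103 − 78.177 = -63.139
L = -63.139 / -0.056 = 1127.5 kg/min

1127 kg/min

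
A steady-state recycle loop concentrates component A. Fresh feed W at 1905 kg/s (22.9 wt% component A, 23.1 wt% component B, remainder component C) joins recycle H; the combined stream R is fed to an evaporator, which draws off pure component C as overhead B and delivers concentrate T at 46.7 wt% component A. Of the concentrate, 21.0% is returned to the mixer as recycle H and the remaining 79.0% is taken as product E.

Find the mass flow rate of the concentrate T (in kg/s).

Overall component A balance (none leaves overhead): component A in fresh feed = component A in product, i.e. 1905×0.229 = (1−0.210)·T·0.467.
T = 436.25/(0.467×0.790) = 1182.5 kg/s.

1182 kg/s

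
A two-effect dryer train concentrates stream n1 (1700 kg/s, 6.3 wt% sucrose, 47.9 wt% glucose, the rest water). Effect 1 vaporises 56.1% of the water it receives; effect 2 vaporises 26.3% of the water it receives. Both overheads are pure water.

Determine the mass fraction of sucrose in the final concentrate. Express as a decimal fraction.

water in feed = 1700×0.458 = 778.6 kg/s.
After stage 1: water left = (1−0.561)×778.6 = 341.81; stream total = 1263.2 kg/s.
After stage 2: water left = (1−0.263)×341.81 = 251.91; final concentrate = 1173.3 kg/s.
sucrose fraction = 107.1/1173.3 = 0.091.

0.091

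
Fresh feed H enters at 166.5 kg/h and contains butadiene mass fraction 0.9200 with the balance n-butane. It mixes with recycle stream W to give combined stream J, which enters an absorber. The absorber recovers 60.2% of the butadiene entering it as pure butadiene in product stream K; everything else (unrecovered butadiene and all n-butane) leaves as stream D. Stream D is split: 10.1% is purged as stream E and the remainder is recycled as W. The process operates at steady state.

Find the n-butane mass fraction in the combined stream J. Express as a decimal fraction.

n-butane enters only via H and leaves only via the purge: 166.5×0.080 = 0.101×(n-butane in D), and the absorber passes all n-butane, so n-butane in J = n-butane in D = 131.88 kg/h.
butadiene in J: m_A = 166.5×0.920 + (1−0.101)·(1−0.602)·m_A, so m_A = 153.18/0.6422 = 238.52 kg/h.
J = 238.52 + 131.88 = 370.41 kg/h.
n-butane fraction in J = 131.88/370.41 = 0.3560.

0.3560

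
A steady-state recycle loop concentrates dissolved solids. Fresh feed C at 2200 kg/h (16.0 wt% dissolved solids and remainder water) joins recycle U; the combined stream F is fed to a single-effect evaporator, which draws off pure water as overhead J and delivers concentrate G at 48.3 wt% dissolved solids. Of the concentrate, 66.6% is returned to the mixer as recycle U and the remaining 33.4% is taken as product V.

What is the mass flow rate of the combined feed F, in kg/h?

Overall dissolved solids balance (none leaves overhead): dissolved solids in fresh feed = dissolved solids in product, i.e. 2200×0.160 = (1−0.666)·G·0.483.
G = 352/(0.483×0.334) = 2182 kg/h.
Recycle U = 0.666×2182 = 1453.2 kg/h.
Combined feed F = 2200 + 1453.2 = 3653.2 kg/h.

3653 kg/h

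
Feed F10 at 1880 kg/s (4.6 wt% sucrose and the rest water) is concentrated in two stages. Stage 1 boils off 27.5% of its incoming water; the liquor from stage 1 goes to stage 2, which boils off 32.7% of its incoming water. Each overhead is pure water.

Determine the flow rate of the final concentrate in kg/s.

water in feed = 1880×0.954 = 1793.5 kg/s.
After stage 1: water left = (1−0.275)×1793.5 = 1300.3; stream total = 1386.8 kg/s.
After stage 2: water left = (1−0.327)×1300.3 = 875.1; final concentrate = 961.58 kg/s.

961.6 kg/s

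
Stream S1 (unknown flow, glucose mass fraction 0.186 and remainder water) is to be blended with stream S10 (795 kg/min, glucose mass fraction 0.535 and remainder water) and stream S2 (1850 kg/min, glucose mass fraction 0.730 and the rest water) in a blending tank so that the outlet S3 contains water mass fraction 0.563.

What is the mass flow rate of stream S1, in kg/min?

Let S1 be the unknown flow. Total out = 2645 + S1.
water balance: 869.18 + 0.814·S1 = 0.563·(2645 + S1)
(0.814 − 0.563)·S1 = 0.563×2645 − 869.18 = 619.96
S1 = 619.96 / 0.251 = 2470 kg/min

2470 kg/min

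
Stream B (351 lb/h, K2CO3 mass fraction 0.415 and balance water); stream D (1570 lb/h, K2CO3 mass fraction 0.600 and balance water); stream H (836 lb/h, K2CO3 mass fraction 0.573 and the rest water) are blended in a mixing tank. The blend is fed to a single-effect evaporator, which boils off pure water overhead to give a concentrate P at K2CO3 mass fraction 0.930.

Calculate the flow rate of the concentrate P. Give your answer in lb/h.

K2CO3 entering = 351×0.415 + 1570×0.600 + 836×0.573 = 1566.7 lb/h.
All K2CO3 reports to P, so P = 1566.7/0.930 = 1684.6 lb/h.

1685 lb/h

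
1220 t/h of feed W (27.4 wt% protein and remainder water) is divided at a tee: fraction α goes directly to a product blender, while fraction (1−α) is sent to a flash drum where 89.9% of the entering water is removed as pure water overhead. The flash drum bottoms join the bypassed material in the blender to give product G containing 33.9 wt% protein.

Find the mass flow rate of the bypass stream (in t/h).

All 1220×0.274 = 334.28 t/h of protein reaches G, so G = 334.28/0.339 = 986.08 t/h and vapour = 233.92 t/h.
The evaporator receives (1−α)·1220 of feed at 0.726 water and removes 0.899 of that water:
0.899×0.726×(1−α)×1220 = 233.92
(1−α) = 233.92/796.26 = 0.2938;  α = 0.7062.
Bypass flow = 0.7062×1220 = 861.59 t/h.

861.6 t/h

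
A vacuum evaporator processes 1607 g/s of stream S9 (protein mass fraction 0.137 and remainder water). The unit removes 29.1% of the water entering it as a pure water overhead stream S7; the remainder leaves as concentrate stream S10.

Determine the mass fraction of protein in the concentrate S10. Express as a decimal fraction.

protein is not removed: 1607×0.137 = 220.16 g/s of protein enters S10.
water entering = 1607×0.863 = 1386.8 g/s; overhead removed = 0.291×1386.8 = 403.57 g/s.
Concentrate = 1607 − 403.57 = 1203.4 g/s.
Mass fraction = 220.16/1203.4 = 0.183.

0.183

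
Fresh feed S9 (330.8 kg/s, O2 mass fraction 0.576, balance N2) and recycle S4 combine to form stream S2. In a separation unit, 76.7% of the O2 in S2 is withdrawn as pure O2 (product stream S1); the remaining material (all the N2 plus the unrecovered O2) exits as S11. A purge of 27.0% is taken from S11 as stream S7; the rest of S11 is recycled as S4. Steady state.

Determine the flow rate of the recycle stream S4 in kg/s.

N2 enters only via S9 and leaves only via the purge: 330.8×0.424 = 0.270×(N2 in S11), and the separation unit passes all N2, so N2 in S2 = N2 in S11 = 519.48 kg/s.
O2 in S2: m_A = 330.8×0.576 + (1−0.270)·(1−0.767)·m_A, so m_A = 190.54/0.8299 = 229.59 kg/s.
S11 = (1−0.767)×229.59 + 519.48 = 572.97 kg/s.
Recycle S4 = (1−0.270)×572.97 = 418.27 kg/s.

418.3 kg/s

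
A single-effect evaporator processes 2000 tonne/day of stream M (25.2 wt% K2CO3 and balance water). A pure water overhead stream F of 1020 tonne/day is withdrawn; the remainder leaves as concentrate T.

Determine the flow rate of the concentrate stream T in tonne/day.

980 tonne/day

Concentrate = 2000 − 1020 = 980 tonne/day.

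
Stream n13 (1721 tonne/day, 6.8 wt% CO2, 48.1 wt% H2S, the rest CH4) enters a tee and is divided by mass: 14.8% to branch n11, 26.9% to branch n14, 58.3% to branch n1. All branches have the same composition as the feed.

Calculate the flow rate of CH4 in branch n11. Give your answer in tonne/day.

114.9 tonne/day

Branch n11 total = 0.148×1721 = 254.71 tonne/day.
CH4 in n11 = 0.451×254.71 = 114.87 tonne/day.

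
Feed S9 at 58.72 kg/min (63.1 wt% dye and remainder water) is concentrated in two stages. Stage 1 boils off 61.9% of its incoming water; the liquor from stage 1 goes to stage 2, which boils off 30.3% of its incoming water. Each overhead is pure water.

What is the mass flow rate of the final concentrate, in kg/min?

water in feed = 58.72×0.369 = 21.668 kg/min.
After stage 1: water left = (1−0.619)×21.668 = 8.2554; stream total = 45.308 kg/min.
After stage 2: water left = (1−0.303)×8.2554 = 5.754; final concentrate = 42.806 kg/min.

42.81 kg/min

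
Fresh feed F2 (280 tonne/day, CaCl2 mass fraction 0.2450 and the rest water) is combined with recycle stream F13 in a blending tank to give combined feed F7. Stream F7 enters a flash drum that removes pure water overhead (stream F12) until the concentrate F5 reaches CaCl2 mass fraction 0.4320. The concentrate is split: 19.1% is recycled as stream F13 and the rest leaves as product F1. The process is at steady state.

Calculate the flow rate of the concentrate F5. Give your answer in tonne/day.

Overall CaCl2 balance (none leaves overhead): CaCl2 in fresh feed = CaCl2 in product, i.e. 280×0.245 = (1−0.191)·F5·0.432.
F5 = 68.6/(0.432×0.809) = 196.29 tonne/day.

196.3 tonne/day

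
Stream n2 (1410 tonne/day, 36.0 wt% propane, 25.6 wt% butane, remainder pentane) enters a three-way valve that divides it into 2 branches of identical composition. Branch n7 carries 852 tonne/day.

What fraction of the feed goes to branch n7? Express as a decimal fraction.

Fraction to n7 = 852/1410 = 0.6043.

0.604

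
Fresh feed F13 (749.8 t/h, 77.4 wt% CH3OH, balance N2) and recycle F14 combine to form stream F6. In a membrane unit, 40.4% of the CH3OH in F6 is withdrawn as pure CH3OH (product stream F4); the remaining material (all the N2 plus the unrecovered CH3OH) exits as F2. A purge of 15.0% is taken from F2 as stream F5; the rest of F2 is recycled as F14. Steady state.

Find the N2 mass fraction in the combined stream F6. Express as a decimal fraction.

0.490

N2 enters only via F13 and leaves only via the purge: 749.8×0.226 = 0.150×(N2 in F2), and the membrane unit passes all N2, so N2 in F6 = N2 in F2 = 1129.7 t/h.
CH3OH in F6: m_A = 749.8×0.774 + (1−0.150)·(1−0.404)·m_A, so m_A = 580.35/0.4934 = 1176.2 t/h.
F6 = 1176.2 + 1129.7 = 2305.9 t/h.
N2 fraction in F6 = 1129.7/2305.9 = 0.490.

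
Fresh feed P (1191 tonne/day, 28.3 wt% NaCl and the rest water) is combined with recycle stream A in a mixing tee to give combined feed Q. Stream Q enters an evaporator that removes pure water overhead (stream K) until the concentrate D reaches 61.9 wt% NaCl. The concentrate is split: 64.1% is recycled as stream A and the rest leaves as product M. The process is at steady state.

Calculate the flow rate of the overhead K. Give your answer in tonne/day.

646.5 tonne/day

Overall NaCl balance (none leaves overhead): NaCl in fresh feed = NaCl in product, i.e. 1191×0.283 = (1−0.641)·D·0.619.
D = 337.05/(0.619×0.359) = 1516.7 tonne/day.
Recycle A = 0.641×1516.7 = 972.23 tonne/day.
Combined feed Q = 1191 + 972.23 = 2163.2 tonne/day.
Overhead K = Q − D = 2163.2 − 1516.7 = 646.49 tonne/day.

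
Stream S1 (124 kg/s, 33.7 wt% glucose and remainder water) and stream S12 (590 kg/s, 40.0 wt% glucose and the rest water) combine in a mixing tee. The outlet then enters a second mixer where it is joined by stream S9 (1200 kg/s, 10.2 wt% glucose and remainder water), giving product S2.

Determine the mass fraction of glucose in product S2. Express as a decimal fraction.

0.2091

Overall, product flow = 1914 kg/s.
glucose in = 124×0.337 + 590×0.400 + 1200×0.102 = 400.19 kg/s.
glucose fraction in S2 = 0.2091.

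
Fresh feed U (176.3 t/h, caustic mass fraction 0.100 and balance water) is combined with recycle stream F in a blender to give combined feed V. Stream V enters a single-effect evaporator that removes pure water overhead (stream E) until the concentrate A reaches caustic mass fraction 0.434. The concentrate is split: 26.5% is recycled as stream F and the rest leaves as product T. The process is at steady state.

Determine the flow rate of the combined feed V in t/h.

190.9 t/h

Overall caustic balance (none leaves overhead): caustic in fresh feed = caustic in product, i.e. 176.3×0.100 = (1−0.265)·A·0.434.
A = 17.63/(0.434×0.735) = 55.268 t/h.
Recycle F = 0.265×55.268 = 14.646 t/h.
Combined feed V = 176.3 + 14.646 = 190.95 t/h.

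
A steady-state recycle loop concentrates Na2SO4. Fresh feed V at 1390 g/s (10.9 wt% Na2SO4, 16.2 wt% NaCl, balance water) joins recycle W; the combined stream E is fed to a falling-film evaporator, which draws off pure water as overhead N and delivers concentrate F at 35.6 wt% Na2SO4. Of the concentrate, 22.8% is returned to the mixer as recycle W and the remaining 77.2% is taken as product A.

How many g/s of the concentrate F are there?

551.3 g/s

Overall Na2SO4 balance (none leaves overhead): Na2SO4 in fresh feed = Na2SO4 in product, i.e. 1390×0.109 = (1−0.228)·F·0.356.
F = 151.51/(0.356×0.772) = 551.28 g/s.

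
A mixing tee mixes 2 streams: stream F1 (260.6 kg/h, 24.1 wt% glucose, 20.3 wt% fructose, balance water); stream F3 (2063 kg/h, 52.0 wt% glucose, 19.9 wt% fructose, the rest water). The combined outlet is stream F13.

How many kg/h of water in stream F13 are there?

724.6 kg/h

water out = water in = 260.6×0.556 + 2063×0.281 = 724.6 kg/h.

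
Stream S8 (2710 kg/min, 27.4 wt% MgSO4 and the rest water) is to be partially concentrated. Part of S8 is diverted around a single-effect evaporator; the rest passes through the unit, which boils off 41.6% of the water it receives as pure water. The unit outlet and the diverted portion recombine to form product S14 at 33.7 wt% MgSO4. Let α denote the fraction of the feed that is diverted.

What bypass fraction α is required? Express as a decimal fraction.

All 2710×0.274 = 742.54 kg/min of MgSO4 reaches S14, so S14 = 742.54/0.337 = 2203.4 kg/min and vapour = 506.62 kg/min.
The evaporator receives (1−α)·2710 of feed at 0.726 water and removes 0.416 of that water:
0.416×0.726×(1−α)×2710 = 506.62
(1−α) = 506.62/818.46 = 0.6190;  α = 0.3810.

0.381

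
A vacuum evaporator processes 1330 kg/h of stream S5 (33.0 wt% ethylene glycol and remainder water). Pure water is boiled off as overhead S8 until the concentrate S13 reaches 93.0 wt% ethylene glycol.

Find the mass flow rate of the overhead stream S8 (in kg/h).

ethylene glycol is conserved: 1330×0.330 = 438.9 kg/h all reports to the concentrate.
Concentrate = 438.9/(target fraction) = 471.94 kg/h.
Overhead = 1330 − 471.94 = 858.06 kg/h.

858.1 kg/h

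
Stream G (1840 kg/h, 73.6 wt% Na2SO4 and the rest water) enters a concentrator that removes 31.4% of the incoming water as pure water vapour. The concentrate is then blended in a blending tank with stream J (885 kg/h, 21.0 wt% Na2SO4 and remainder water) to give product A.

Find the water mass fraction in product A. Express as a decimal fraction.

0.401

Vapour removed = 0.314×0.264×1840 = 152.53 kg/h; concentrate = 1687.5 kg/h.
water reaching the mixer = 333.23 (from concentrate) + 885×0.790 = 1032.4 kg/h.
Product flow = 1687.5 + 885 = 2572.5 kg/h; water fraction = 0.401.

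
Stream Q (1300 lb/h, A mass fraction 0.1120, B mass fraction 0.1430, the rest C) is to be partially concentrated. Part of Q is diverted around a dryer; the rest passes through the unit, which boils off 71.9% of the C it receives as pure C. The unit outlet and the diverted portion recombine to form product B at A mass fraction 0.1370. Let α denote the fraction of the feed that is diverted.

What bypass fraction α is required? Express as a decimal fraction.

0.659

All 1300×0.112 = 145.6 lb/h of A reaches B, so B = 145.6/0.137 = 1062.8 lb/h and vapour = 237.23 lb/h.
The evaporator receives (1−α)·1300 of feed at 0.745 C and removes 0.719 of that C:
0.719×0.745×(1−α)×1300 = 237.23
(1−α) = 237.23/696.35 = 0.3407;  α = 0.6593.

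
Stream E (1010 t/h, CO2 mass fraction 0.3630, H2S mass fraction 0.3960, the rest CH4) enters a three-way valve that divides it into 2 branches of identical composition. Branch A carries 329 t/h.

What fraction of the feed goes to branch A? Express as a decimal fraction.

0.326

Fraction to A = 329/1010 = 0.3257.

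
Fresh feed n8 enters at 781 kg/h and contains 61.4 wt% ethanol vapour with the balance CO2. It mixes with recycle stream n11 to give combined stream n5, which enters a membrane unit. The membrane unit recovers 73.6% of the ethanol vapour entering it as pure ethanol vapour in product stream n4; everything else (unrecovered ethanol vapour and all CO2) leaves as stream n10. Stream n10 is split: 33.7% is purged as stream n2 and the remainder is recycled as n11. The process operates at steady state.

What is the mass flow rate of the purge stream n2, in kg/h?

353.2 kg/h

CO2 enters only via n8 and leaves only via the purge: 781×0.386 = 0.337×(CO2 in n10), and the membrane unit passes all CO2, so CO2 in n5 = CO2 in n10 = 894.56 kg/h.
ethanol vapour in n5: m_A = 781×0.614 + (1−0.337)·(1−0.736)·m_A, so m_A = 479.53/0.8250 = 581.28 kg/h.
n10 = (1−0.736)×581.28 + 894.56 = 1048 kg/h.
Purge n2 = 0.337×1048 = 353.18 kg/h.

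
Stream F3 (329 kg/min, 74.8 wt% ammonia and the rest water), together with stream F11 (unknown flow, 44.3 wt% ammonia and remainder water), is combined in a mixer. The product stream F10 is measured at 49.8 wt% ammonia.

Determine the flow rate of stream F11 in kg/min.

1495 kg/min

Let F11 be the unknown flow. Total out = 329 + F11.
ammonia balance: 246.09 + 0.443·F11 = 0.498·(329 + F11)
(0.443 − 0.498)·F11 = 0.498×329 − 246.09 = -82.25
F11 = -82.25 / -0.055 = 1495.5 kg/min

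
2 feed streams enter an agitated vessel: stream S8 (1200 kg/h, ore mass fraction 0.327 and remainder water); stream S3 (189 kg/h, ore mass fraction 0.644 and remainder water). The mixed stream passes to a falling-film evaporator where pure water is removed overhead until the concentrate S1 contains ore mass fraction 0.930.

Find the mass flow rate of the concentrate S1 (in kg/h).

552.8 kg/h

ore entering = 1200×0.327 + 189×0.644 = 514.12 kg/h.
All ore reports to S1, so S1 = 514.12/0.930 = 552.81 kg/h.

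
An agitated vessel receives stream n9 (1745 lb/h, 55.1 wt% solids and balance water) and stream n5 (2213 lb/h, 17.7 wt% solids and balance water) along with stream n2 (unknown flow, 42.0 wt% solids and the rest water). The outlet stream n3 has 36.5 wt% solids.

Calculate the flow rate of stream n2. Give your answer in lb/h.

Let n2 be the unknown flow. Total out = 3958 + n2.
solids balance: 1353.2 + 0.420·n2 = 0.365·(3958 + n2)
(0.420 − 0.365)·n2 = 0.365×3958 − 1353.2 = 91.474
n2 = 91.474 / 0.055 = 1663.2 lb/h

1663 lb/h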